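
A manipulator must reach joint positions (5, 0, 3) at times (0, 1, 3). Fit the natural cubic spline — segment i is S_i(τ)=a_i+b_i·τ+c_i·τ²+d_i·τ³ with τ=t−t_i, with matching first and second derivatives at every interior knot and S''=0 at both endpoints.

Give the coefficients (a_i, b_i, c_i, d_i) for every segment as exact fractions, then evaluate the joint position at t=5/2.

Δ: Δ0=-5, Δ1=3/2
row 1: diag=6, rhs=39; c'=1/3, d'=13/2
back: M1=13/2
M: M0=0, M1=13/2, M2=0
seg 0: a=5, c=M0/2=0, d=(M1−M0)/(6·1)=13/12, b=Δ0−h0·(2M0+M1)/6=-73/12
seg 1: a=0, c=M1/2=13/4, d=(M2−M1)/(6·2)=-13/24, b=Δ1−h1·(2M1+M2)/6=-17/6
t_q=5/2 → seg 1, τ=3/2; S=0+-17/6·τ+13/4·τ²+-13/24·τ³=79/64

  seg 0: a=5 b=-73/12 c=0 d=13/12
  seg 1: a=0 b=-17/6 c=13/4 d=-13/24
S(5/2) = 79/64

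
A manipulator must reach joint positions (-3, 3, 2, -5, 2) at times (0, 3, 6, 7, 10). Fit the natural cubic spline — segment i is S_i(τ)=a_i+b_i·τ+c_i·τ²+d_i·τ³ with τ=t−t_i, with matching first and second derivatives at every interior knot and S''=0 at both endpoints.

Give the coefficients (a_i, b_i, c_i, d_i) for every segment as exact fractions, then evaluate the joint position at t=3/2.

Δ: Δ0=2, Δ1=-1/3, Δ2=-7, Δ3=7/3
row 1: diag=12, rhs=-14; c'=1/4, d'=-7/6
row 2: denom=8−3·1/4=29/4; d'=(-40−3·-7/6)/(29/4)=-146/29
row 3: denom=8−1·4/29=228/29; d'=(56−1·-146/29)/(228/29)=295/38
back: M3=295/38
back: M2=-146/29−4/29·295/38=-116/19
back: M1=-7/6−1/4·-116/19=41/114
M: M0=0, M1=41/114, M2=-116/19, M3=295/38, M4=0
seg 0: a=-3, c=M0/2=0, d=(M1−M0)/(6·3)=41/2052, b=Δ0−h0·(2M0+M1)/6=415/228
seg 1: a=3, c=M1/2=41/228, d=(M2−M1)/(6·3)=-737/2052, b=Δ1−h1·(2M1+M2)/6=269/114
seg 2: a=2, c=M2/2=-58/19, d=(M3−M2)/(6·1)=527/228, b=Δ2−h2·(2M2+M3)/6=-1427/228
seg 3: a=-5, c=M3/2=295/76, d=(M4−M3)/(6·3)=-295/684, b=Δ3−h3·(2M3+M4)/6=-619/114
t_q=3/2 → seg 0, τ=3/2; S=-3+415/228·τ+0·τ²+41/2052·τ³=-123/608

  seg 0: a=-3 b=415/228 c=0 d=41/2052
  seg 1: a=3 b=269/114 c=41/228 d=-737/2052
  seg 2: a=2 b=-1427/228 c=-58/19 d=527/228
  seg 3: a=-5 b=-619/114 c=295/76 d=-295/684
S(3/2) = -123/608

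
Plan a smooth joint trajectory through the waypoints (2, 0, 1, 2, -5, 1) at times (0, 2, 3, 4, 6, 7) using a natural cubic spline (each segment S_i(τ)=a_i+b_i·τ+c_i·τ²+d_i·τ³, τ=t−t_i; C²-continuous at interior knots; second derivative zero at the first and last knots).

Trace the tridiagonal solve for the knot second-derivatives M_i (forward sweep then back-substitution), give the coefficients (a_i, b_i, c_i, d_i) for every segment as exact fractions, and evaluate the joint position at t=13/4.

Δ: Δ0=-1, Δ1=1, Δ2=1, Δ3=-7/2, Δ4=6
row 1: diag=6, rhs=12; c'=1/6, d'=2
row 2: denom=4−1·1/6=23/6; d'=(0−1·2)/(23/6)=-12/23
row 3: denom=6−1·6/23=132/23; d'=(-27−1·-12/23)/(132/23)=-203/44
row 4: denom=6−2·23/66=175/33; d'=(57−2·-203/44)/(175/33)=4371/350
back: M4=4371/350
back: M3=-203/44−23/66·4371/350=-1569/175
back: M2=-12/23−6/23·-1569/175=318/175
back: M1=2−1/6·318/175=297/175
M: M0=0, M1=297/175, M2=318/175, M3=-1569/175, M4=4371/350, M5=0
seg 0: a=2, c=M0/2=0, d=(M1−M0)/(6·2)=99/700, b=Δ0−h0·(2M0+M1)/6=-274/175
seg 1: a=0, c=M1/2=297/350, d=(M2−M1)/(6·1)=1/50, b=Δ1−h1·(2M1+M2)/6=23/175
seg 2: a=1, c=M2/2=159/175, d=(M3−M2)/(6·1)=-629/350, b=Δ2−h2·(2M2+M3)/6=661/350
seg 3: a=2, c=M3/2=-1569/350, d=(M4−M3)/(6·2)=2503/1400, b=Δ3−h3·(2M3+M4)/6=-59/35
seg 4: a=-5, c=M4/2=4371/700, d=(M5−M4)/(6·1)=-1457/700, b=Δ4−h4·(2M4+M5)/6=643/350
t_q=13/4 → seg 2, τ=1/4; S=1+661/350·τ+159/175·τ²+-629/350·τ³=33619/22400

  seg 0: a=2 b=-274/175 c=0 d=99/700
  seg 1: a=0 b=23/175 c=297/350 d=1/50
  seg 2: a=1 b=661/350 c=159/175 d=-629/350
  seg 3: a=2 b=-59/35 c=-1569/350 d=2503/1400
  seg 4: a=-5 b=643/350 c=4371/700 d=-1457/700
S(13/4) = 33619/22400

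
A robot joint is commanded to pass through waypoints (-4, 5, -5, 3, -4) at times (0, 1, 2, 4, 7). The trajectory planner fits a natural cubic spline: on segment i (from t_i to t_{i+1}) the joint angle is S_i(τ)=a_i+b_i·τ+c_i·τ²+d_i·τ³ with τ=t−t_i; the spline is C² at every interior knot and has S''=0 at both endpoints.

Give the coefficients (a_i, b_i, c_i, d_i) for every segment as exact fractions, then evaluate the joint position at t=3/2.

  seg 0: a=-4 b=4714/321 c=0 d=-1825/321
  seg 1: a=5 b=-761/321 c=-1825/107 d=3026/321
  seg 2: a=-5 b=-2633/321 c=1201/107 d=-3289/1284
  seg 3: a=3 b=1912/321 c=-887/214 d=887/1926
S(3/2) = 78/107

Δ: Δ0=9, Δ1=-10, Δ2=4, Δ3=-7/3
row 1: diag=4, rhs=-114; c'=1/4, d'=-57/2
row 2: denom=6−1·1/4=23/4; d'=(84−1·-57/2)/(23/4)=450/23
row 3: denom=10−2·8/23=214/23; d'=(-38−2·450/23)/(214/23)=-887/107
back: M3=-887/107
back: M2=450/23−8/23·-887/107=2402/107
back: M1=-57/2−1/4·2402/107=-3650/107
M: M0=0, M1=-3650/107, M2=2402/107, M3=-887/107, M4=0
seg 0: a=-4, c=M0/2=0, d=(M1−M0)/(6·1)=-1825/321, b=Δ0−h0·(2M0+M1)/6=4714/321
seg 1: a=5, c=M1/2=-1825/107, d=(M2−M1)/(6·1)=3026/321, b=Δ1−h1·(2M1+M2)/6=-761/321
seg 2: a=-5, c=M2/2=1201/107, d=(M3−M2)/(6·2)=-3289/1284, b=Δ2−h2·(2M2+M3)/6=-2633/321
seg 3: a=3, c=M3/2=-887/214, d=(M4−M3)/(6·3)=887/1926, b=Δ3−h3·(2M3+M4)/6=1912/321
t_q=3/2 → seg 1, τ=1/2; S=5+-761/321·τ+-1825/107·τ²+3026/321·τ³=78/107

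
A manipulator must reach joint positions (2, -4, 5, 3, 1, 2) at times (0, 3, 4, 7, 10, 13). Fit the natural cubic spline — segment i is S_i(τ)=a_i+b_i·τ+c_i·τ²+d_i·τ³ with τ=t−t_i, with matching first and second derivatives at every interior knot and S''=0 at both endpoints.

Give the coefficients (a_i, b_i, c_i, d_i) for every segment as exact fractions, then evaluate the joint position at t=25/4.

Δ: Δ0=-2, Δ1=9, Δ2=-2/3, Δ3=-2/3, Δ4=1/3
row 1: diag=8, rhs=66; c'=1/8, d'=33/4
row 2: denom=8−1·1/8=63/8; d'=(-58−1·33/4)/(63/8)=-530/63
row 3: denom=12−3·8/21=76/7; d'=(0−3·-530/63)/(76/7)=265/114
row 4: denom=12−3·21/76=849/76; d'=(6−3·265/114)/(849/76)=-74/849
back: M4=-74/849
back: M3=265/114−21/76·-74/849=1994/849
back: M2=-530/63−8/21·1994/849=-2634/283
back: M1=33/4−1/8·-2634/283=2664/283
M: M0=0, M1=2664/283, M2=-2634/283, M3=1994/849, M4=-74/849, M5=0
seg 0: a=2, c=M0/2=0, d=(M1−M0)/(6·3)=148/283, b=Δ0−h0·(2M0+M1)/6=-1898/283
seg 1: a=-4, c=M1/2=1332/283, d=(M2−M1)/(6·1)=-883/283, b=Δ1−h1·(2M1+M2)/6=2098/283
seg 2: a=5, c=M2/2=-1317/283, d=(M3−M2)/(6·3)=4948/7641, b=Δ2−h2·(2M2+M3)/6=2113/283
seg 3: a=3, c=M3/2=997/849, d=(M4−M3)/(6·3)=-1034/7641, b=Δ3−h3·(2M3+M4)/6=-841/283
seg 4: a=1, c=M4/2=-37/849, d=(M5−M4)/(6·3)=37/7641, b=Δ4−h4·(2M4+M5)/6=119/283
t_q=25/4 → seg 2, τ=9/4; S=5+2113/283·τ+-1317/283·τ²+4948/7641·τ³=12715/2264

  seg 0: a=2 b=-1898/283 c=0 d=148/283
  seg 1: a=-4 b=2098/283 c=1332/283 d=-883/283
  seg 2: a=5 b=2113/283 c=-1317/283 d=4948/7641
  seg 3: a=3 b=-841/283 c=997/849 d=-1034/7641
  seg 4: a=1 b=119/283 c=-37/849 d=37/7641
S(25/4) = 12715/2264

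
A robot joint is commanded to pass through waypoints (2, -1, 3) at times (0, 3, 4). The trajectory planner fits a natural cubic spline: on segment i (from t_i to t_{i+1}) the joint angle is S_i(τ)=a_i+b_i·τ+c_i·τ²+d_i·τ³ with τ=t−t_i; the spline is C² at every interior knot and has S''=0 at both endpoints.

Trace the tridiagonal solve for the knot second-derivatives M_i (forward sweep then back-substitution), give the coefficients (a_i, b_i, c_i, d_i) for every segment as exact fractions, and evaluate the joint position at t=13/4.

  seg 0: a=2 b=-23/8 c=0 d=5/24
  seg 1: a=-1 b=11/4 c=15/8 d=-5/8
S(13/4) = -105/512

Δ: Δ0=-1, Δ1=4
row 1: diag=8, rhs=30; c'=1/8, d'=15/4
back: M1=15/4
M: M0=0, M1=15/4, M2=0
seg 0: a=2, c=M0/2=0, d=(M1−M0)/(6·3)=5/24, b=Δ0−h0·(2M0+M1)/6=-23/8
seg 1: a=-1, c=M1/2=15/8, d=(M2−M1)/(6·1)=-5/8, b=Δ1−h1·(2M1+M2)/6=11/4
t_q=13/4 → seg 1, τ=1/4; S=-1+11/4·τ+15/8·τ²+-5/8·τ³=-105/512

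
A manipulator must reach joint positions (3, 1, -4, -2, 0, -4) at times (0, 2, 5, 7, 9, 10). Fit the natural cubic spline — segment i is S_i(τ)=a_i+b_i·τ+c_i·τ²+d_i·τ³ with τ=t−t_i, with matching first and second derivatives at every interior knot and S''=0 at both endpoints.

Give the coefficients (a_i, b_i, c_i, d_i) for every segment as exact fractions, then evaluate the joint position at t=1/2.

  seg 0: a=3 b=-1969/2823 c=0 d=-427/5646
  seg 1: a=1 b=-4531/2823 c=-427/941 d=1223/8469
  seg 2: a=-4 b=-1210/2823 c=796/941 d=-743/11292
  seg 3: a=-2 b=6113/2823 c=849/1882 d=-5837/11292
  seg 4: a=0 b=-6304/2823 c=-2494/941 d=2494/2823
S(1/2) = 39775/15056

Δ: Δ0=-1, Δ1=-5/3, Δ2=1, Δ3=1, Δ4=-4
row 1: diag=10, rhs=-4; c'=3/10, d'=-2/5
row 2: denom=10−3·3/10=91/10; d'=(16−3·-2/5)/(91/10)=172/91
row 3: denom=8−2·20/91=688/91; d'=(0−2·172/91)/(688/91)=-1/2
row 4: denom=6−2·91/344=941/172; d'=(-30−2·-1/2)/(941/172)=-4988/941
back: M4=-4988/941
back: M3=-1/2−91/344·-4988/941=849/941
back: M2=172/91−20/91·849/941=1592/941
back: M1=-2/5−3/10·1592/941=-854/941
M: M0=0, M1=-854/941, M2=1592/941, M3=849/941, M4=-4988/941, M5=0
seg 0: a=3, c=M0/2=0, d=(M1−M0)/(6·2)=-427/5646, b=Δ0−h0·(2M0+M1)/6=-1969/2823
seg 1: a=1, c=M1/2=-427/941, d=(M2−M1)/(6·3)=1223/8469, b=Δ1−h1·(2M1+M2)/6=-4531/2823
seg 2: a=-4, c=M2/2=796/941, d=(M3−M2)/(6·2)=-743/11292, b=Δ2−h2·(2M2+M3)/6=-1210/2823
seg 3: a=-2, c=M3/2=849/1882, d=(M4−M3)/(6·2)=-5837/11292, b=Δ3−h3·(2M3+M4)/6=6113/2823
seg 4: a=0, c=M4/2=-2494/941, d=(M5−M4)/(6·1)=2494/2823, b=Δ4−h4·(2M4+M5)/6=-6304/2823
t_q=1/2 → seg 0, τ=1/2; S=3+-1969/2823·τ+0·τ²+-427/5646·τ³=39775/15056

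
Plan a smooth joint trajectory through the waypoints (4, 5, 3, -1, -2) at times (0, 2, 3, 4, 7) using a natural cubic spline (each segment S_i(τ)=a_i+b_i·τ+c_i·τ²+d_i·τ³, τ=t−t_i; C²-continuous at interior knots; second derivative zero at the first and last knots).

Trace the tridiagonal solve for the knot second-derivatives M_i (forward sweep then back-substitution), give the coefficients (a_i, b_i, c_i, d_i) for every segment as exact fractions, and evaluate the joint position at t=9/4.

Δ: Δ0=1/2, Δ1=-2, Δ2=-4, Δ3=-1/3
row 1: diag=6, rhs=-15; c'=1/6, d'=-5/2
row 2: denom=4−1·1/6=23/6; d'=(-12−1·-5/2)/(23/6)=-57/23
row 3: denom=8−1·6/23=178/23; d'=(22−1·-57/23)/(178/23)=563/178
back: M3=563/178
back: M2=-57/23−6/23·563/178=-294/89
back: M1=-5/2−1/6·-294/89=-347/178
M: M0=0, M1=-347/178, M2=-294/89, M3=563/178, M4=0
seg 0: a=4, c=M0/2=0, d=(M1−M0)/(6·2)=-347/2136, b=Δ0−h0·(2M0+M1)/6=307/267
seg 1: a=5, c=M1/2=-347/356, d=(M2−M1)/(6·1)=-241/1068, b=Δ1−h1·(2M1+M2)/6=-427/534
seg 2: a=3, c=M2/2=-147/89, d=(M3−M2)/(6·1)=1151/1068, b=Δ2−h2·(2M2+M3)/6=-3659/1068
seg 3: a=-1, c=M3/2=563/356, d=(M4−M3)/(6·3)=-563/3204, b=Δ3−h3·(2M3+M4)/6=-1867/534
t_q=9/4 → seg 1, τ=1/4; S=5+-427/534·τ+-347/356·τ²+-241/1068·τ³=107897/22784

  seg 0: a=4 b=307/267 c=0 d=-347/2136
  seg 1: a=5 b=-427/534 c=-347/356 d=-241/1068
  seg 2: a=3 b=-3659/1068 c=-147/89 d=1151/1068
  seg 3: a=-1 b=-1867/534 c=563/356 d=-563/3204
S(9/4) = 107897/22784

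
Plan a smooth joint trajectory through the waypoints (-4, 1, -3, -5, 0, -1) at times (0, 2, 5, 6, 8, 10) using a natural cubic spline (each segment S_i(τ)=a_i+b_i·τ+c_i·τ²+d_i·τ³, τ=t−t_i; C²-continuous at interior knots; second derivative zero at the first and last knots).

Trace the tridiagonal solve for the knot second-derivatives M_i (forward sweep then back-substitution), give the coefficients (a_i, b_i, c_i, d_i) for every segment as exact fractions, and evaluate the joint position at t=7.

Δ: Δ0=5/2, Δ1=-4/3, Δ2=-2, Δ3=5/2, Δ4=-1/2
row 1: diag=10, rhs=-23; c'=3/10, d'=-23/10
row 2: denom=8−3·3/10=71/10; d'=(-4−3·-23/10)/(71/10)=29/71
row 3: denom=6−1·10/71=416/71; d'=(27−1·29/71)/(416/71)=59/13
row 4: denom=8−2·71/208=761/104; d'=(-18−2·59/13)/(761/104)=-2816/761
back: M4=-2816/761
back: M3=59/13−71/208·-2816/761=4415/761
back: M2=29/71−10/71·4415/761=-311/761
back: M1=-23/10−3/10·-311/761=-1657/761
M: M0=0, M1=-1657/761, M2=-311/761, M3=4415/761, M4=-2816/761, M5=0
seg 0: a=-4, c=M0/2=0, d=(M1−M0)/(6·2)=-1657/9132, b=Δ0−h0·(2M0+M1)/6=14729/4566
seg 1: a=1, c=M1/2=-1657/1522, d=(M2−M1)/(6·3)=673/6849, b=Δ1−h1·(2M1+M2)/6=4787/4566
seg 2: a=-3, c=M2/2=-311/1522, d=(M3−M2)/(6·1)=2363/2283, b=Δ2−h2·(2M2+M3)/6=-12925/4566
seg 3: a=-5, c=M3/2=4415/1522, d=(M4−M3)/(6·2)=-7231/9132, b=Δ3−h3·(2M3+M4)/6=-613/4566
seg 4: a=0, c=M4/2=-1408/761, d=(M5−M4)/(6·2)=704/2283, b=Δ4−h4·(2M4+M5)/6=8981/4566
t_q=7 → seg 3, τ=1; S=-5+-613/4566·τ+4415/1522·τ²+-7231/9132·τ³=-9209/3044

  seg 0: a=-4 b=14729/4566 c=0 d=-1657/9132
  seg 1: a=1 b=4787/4566 c=-1657/1522 d=673/6849
  seg 2: a=-3 b=-12925/4566 c=-311/1522 d=2363/2283
  seg 3: a=-5 b=-613/4566 c=4415/1522 d=-7231/9132
  seg 4: a=0 b=8981/4566 c=-1408/761 d=704/2283
S(7) = -9209/3044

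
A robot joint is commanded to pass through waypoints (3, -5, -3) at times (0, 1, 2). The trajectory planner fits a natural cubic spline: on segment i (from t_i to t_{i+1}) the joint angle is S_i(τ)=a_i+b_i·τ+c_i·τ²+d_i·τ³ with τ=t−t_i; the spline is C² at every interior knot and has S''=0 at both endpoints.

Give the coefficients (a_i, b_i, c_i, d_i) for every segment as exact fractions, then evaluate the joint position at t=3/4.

Δ: Δ0=-8, Δ1=2
row 1: diag=4, rhs=60; c'=1/4, d'=15
back: M1=15
M: M0=0, M1=15, M2=0
seg 0: a=3, c=M0/2=0, d=(M1−M0)/(6·1)=5/2, b=Δ0−h0·(2M0+M1)/6=-21/2
seg 1: a=-5, c=M1/2=15/2, d=(M2−M1)/(6·1)=-5/2, b=Δ1−h1·(2M1+M2)/6=-3
t_q=3/4 → seg 0, τ=3/4; S=3+-21/2·τ+0·τ²+5/2·τ³=-489/128

  seg 0: a=3 b=-21/2 c=0 d=5/2
  seg 1: a=-5 b=-3 c=15/2 d=-5/2
S(3/4) = -489/128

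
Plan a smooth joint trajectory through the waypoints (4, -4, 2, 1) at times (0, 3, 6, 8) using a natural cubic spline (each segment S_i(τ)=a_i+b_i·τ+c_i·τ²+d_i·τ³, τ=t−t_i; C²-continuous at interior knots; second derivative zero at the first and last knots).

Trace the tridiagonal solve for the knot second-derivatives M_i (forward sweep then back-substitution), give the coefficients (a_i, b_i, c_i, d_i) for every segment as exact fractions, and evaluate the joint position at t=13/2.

  seg 0: a=4 b=-917/222 c=0 d=325/1998
  seg 1: a=-4 b=29/111 c=325/222 d=-589/1998
  seg 2: a=2 b=241/222 c=-44/37 d=22/111
S(13/2) = 84/37

Δ: Δ0=-8/3, Δ1=2, Δ2=-1/2
row 1: diag=12, rhs=28; c'=1/4, d'=7/3
row 2: denom=10−3·1/4=37/4; d'=(-15−3·7/3)/(37/4)=-88/37
back: M2=-88/37
back: M1=7/3−1/4·-88/37=325/111
M: M0=0, M1=325/111, M2=-88/37, M3=0
seg 0: a=4, c=M0/2=0, d=(M1−M0)/(6·3)=325/1998, b=Δ0−h0·(2M0+M1)/6=-917/222
seg 1: a=-4, c=M1/2=325/222, d=(M2−M1)/(6·3)=-589/1998, b=Δ1−h1·(2M1+M2)/6=29/111
seg 2: a=2, c=M2/2=-44/37, d=(M3−M2)/(6·2)=22/111, b=Δ2−h2·(2M2+M3)/6=241/222
t_q=13/2 → seg 2, τ=1/2; S=2+241/222·τ+-44/37·τ²+22/111·τ³=84/37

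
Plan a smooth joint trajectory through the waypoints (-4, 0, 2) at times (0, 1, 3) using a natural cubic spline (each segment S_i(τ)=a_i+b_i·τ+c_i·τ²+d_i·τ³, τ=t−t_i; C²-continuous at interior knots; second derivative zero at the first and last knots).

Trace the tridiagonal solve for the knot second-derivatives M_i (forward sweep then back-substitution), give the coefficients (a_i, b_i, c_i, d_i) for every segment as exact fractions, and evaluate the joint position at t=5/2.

Δ: Δ0=4, Δ1=1
row 1: diag=6, rhs=-18; c'=1/3, d'=-3
back: M1=-3
M: M0=0, M1=-3, M2=0
seg 0: a=-4, c=M0/2=0, d=(M1−M0)/(6·1)=-1/2, b=Δ0−h0·(2M0+M1)/6=9/2
seg 1: a=0, c=M1/2=-3/2, d=(M2−M1)/(6·2)=1/4, b=Δ1−h1·(2M1+M2)/6=3
t_q=5/2 → seg 1, τ=3/2; S=0+3·τ+-3/2·τ²+1/4·τ³=63/32

  seg 0: a=-4 b=9/2 c=0 d=-1/2
  seg 1: a=0 b=3 c=-3/2 d=1/4
S(5/2) = 63/32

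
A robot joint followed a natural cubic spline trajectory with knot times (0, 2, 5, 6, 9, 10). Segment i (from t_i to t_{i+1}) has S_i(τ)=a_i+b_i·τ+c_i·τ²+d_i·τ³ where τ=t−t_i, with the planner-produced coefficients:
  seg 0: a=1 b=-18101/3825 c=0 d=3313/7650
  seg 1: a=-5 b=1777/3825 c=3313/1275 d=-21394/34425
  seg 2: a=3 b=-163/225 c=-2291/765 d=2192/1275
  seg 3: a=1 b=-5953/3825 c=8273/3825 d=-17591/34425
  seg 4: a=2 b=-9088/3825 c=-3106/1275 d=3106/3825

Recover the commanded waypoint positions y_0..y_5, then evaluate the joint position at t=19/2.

y_0 = S_0(0) = a_0 = 1
y_1 = S_1(0) = a_1 = -5
y_2 = S_2(0) = a_2 = 3
y_3 = S_3(0) = a_3 = 1
y_4 = S_4(0) = a_4 = 2
y_5 = S_4(1) = -2
t_q=19/2 is in segment 4 (τ=1/2); S_4(τ)=1553/5100

y_0=1 y_1=-5 y_2=3 y_3=1 y_4=2 y_5=-2
S(19/2) = 1553/5100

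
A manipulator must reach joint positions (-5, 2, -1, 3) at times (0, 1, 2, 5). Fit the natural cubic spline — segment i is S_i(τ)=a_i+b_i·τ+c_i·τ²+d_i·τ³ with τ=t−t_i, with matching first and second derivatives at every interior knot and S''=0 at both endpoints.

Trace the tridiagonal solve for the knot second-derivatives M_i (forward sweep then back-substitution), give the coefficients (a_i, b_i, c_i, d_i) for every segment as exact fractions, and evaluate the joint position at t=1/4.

  seg 0: a=-5 b=904/93 c=0 d=-253/93
  seg 1: a=2 b=145/93 c=-253/31 d=335/93
  seg 2: a=-1 b=-368/93 c=82/31 d=-82/279
S(1/4) = -5183/1984

Δ: Δ0=7, Δ1=-3, Δ2=4/3
row 1: diag=4, rhs=-60; c'=1/4, d'=-15
row 2: denom=8−1·1/4=31/4; d'=(26−1·-15)/(31/4)=164/31
back: M2=164/31
back: M1=-15−1/4·164/31=-506/31
M: M0=0, M1=-506/31, M2=164/31, M3=0
seg 0: a=-5, c=M0/2=0, d=(M1−M0)/(6·1)=-253/93, b=Δ0−h0·(2M0+M1)/6=904/93
seg 1: a=2, c=M1/2=-253/31, d=(M2−M1)/(6·1)=335/93, b=Δ1−h1·(2M1+M2)/6=145/93
seg 2: a=-1, c=M2/2=82/31, d=(M3−M2)/(6·3)=-82/279, b=Δ2−h2·(2M2+M3)/6=-368/93
t_q=1/4 → seg 0, τ=1/4; S=-5+904/93·τ+0·τ²+-253/93·τ³=-5183/1984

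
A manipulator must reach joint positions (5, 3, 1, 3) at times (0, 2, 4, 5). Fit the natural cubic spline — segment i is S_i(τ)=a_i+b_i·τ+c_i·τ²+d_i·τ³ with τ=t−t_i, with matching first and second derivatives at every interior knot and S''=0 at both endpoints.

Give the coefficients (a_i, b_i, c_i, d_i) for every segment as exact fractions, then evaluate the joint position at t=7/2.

Δ: Δ0=-1, Δ1=-1, Δ2=2
row 1: diag=8, rhs=0; c'=1/4, d'=0
row 2: denom=6−2·1/4=11/2; d'=(18−2·0)/(11/2)=36/11
back: M2=36/11
back: M1=0−1/4·36/11=-9/11
M: M0=0, M1=-9/11, M2=36/11, M3=0
seg 0: a=5, c=M0/2=0, d=(M1−M0)/(6·2)=-3/44, b=Δ0−h0·(2M0+M1)/6=-8/11
seg 1: a=3, c=M1/2=-9/22, d=(M2−M1)/(6·2)=15/44, b=Δ1−h1·(2M1+M2)/6=-17/11
seg 2: a=1, c=M2/2=18/11, d=(M3−M2)/(6·1)=-6/11, b=Δ2−h2·(2M2+M3)/6=10/11
t_q=7/2 → seg 1, τ=3/2; S=3+-17/11·τ+-9/22·τ²+15/44·τ³=321/352

  seg 0: a=5 b=-8/11 c=0 d=-3/44
  seg 1: a=3 b=-17/11 c=-9/22 d=15/44
  seg 2: a=1 b=10/11 c=18/11 d=-6/11
S(7/2) = 321/352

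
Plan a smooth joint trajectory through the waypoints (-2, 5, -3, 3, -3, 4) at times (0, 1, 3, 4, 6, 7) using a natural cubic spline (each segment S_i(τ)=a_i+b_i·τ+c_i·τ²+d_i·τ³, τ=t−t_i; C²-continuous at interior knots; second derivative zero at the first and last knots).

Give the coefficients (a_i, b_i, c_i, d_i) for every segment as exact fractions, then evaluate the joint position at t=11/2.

  seg 0: a=-2 b=375/38 c=0 d=-109/38
  seg 1: a=5 b=24/19 c=-327/38 d=227/76
  seg 2: a=-3 b=51/19 c=177/19 d=-6
  seg 3: a=3 b=63/19 c=-165/19 d=105/38
  seg 4: a=-3 b=33/19 c=150/19 d=-50/19
S(11/2) = -681/304

Δ: Δ0=7, Δ1=-4, Δ2=6, Δ3=-3, Δ4=7
row 1: diag=6, rhs=-66; c'=1/3, d'=-11
row 2: denom=6−2·1/3=16/3; d'=(60−2·-11)/(16/3)=123/8
row 3: denom=6−1·3/16=93/16; d'=(-54−1·123/8)/(93/16)=-370/31
row 4: denom=6−2·32/93=494/93; d'=(60−2·-370/31)/(494/93)=300/19
back: M4=300/19
back: M3=-370/31−32/93·300/19=-330/19
back: M2=123/8−3/16·-330/19=354/19
back: M1=-11−1/3·354/19=-327/19
M: M0=0, M1=-327/19, M2=354/19, M3=-330/19, M4=300/19, M5=0
seg 0: a=-2, c=M0/2=0, d=(M1−M0)/(6·1)=-109/38, b=Δ0−h0·(2M0+M1)/6=375/38
seg 1: a=5, c=M1/2=-327/38, d=(M2−M1)/(6·2)=227/76, b=Δ1−h1·(2M1+M2)/6=24/19
seg 2: a=-3, c=M2/2=177/19, d=(M3−M2)/(6·1)=-6, b=Δ2−h2·(2M2+M3)/6=51/19
seg 3: a=3, c=M3/2=-165/19, d=(M4−M3)/(6·2)=105/38, b=Δ3−h3·(2M3+M4)/6=63/19
seg 4: a=-3, c=M4/2=150/19, d=(M5−M4)/(6·1)=-50/19, b=Δ4−h4·(2M4+M5)/6=33/19
t_q=11/2 → seg 3, τ=3/2; S=3+63/19·τ+-165/19·τ²+105/38·τ³=-681/304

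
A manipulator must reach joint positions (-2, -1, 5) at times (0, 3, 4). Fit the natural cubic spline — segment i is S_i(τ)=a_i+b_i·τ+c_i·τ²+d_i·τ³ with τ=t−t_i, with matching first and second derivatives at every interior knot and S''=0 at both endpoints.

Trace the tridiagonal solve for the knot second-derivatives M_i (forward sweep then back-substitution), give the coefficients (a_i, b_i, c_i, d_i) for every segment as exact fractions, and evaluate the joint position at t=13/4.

  seg 0: a=-2 b=-43/24 c=0 d=17/72
  seg 1: a=-1 b=55/12 c=17/8 d=-17/24
S(13/4) = 137/512

Δ: Δ0=1/3, Δ1=6
row 1: diag=8, rhs=34; c'=1/8, d'=17/4
back: M1=17/4
M: M0=0, M1=17/4, M2=0
seg 0: a=-2, c=M0/2=0, d=(M1−M0)/(6·3)=17/72, b=Δ0−h0·(2M0+M1)/6=-43/24
seg 1: a=-1, c=M1/2=17/8, d=(M2−M1)/(6·1)=-17/24, b=Δ1−h1·(2M1+M2)/6=55/12
t_q=13/4 → seg 1, τ=1/4; S=-1+55/12·τ+17/8·τ²+-17/24·τ³=137/512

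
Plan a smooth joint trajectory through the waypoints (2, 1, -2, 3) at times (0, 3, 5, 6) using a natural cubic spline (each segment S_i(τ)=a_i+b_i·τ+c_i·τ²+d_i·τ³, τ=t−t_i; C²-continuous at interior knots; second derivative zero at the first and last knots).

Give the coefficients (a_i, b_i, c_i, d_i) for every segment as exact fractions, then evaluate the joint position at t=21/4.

Δ: Δ0=-1/3, Δ1=-3/2, Δ2=5
row 1: diag=10, rhs=-7; c'=1/5, d'=-7/10
row 2: denom=6−2·1/5=28/5; d'=(39−2·-7/10)/(28/5)=101/14
back: M2=101/14
back: M1=-7/10−1/5·101/14=-15/7
M: M0=0, M1=-15/7, M2=101/14, M3=0
seg 0: a=2, c=M0/2=0, d=(M1−M0)/(6·3)=-5/42, b=Δ0−h0·(2M0+M1)/6=31/42
seg 1: a=1, c=M1/2=-15/14, d=(M2−M1)/(6·2)=131/168, b=Δ1−h1·(2M1+M2)/6=-52/21
seg 2: a=-2, c=M2/2=101/28, d=(M3−M2)/(6·1)=-101/84, b=Δ2−h2·(2M2+M3)/6=109/42
t_q=21/4 → seg 2, τ=1/4; S=-2+109/42·τ+101/28·τ²+-101/84·τ³=-293/256

  seg 0: a=2 b=31/42 c=0 d=-5/42
  seg 1: a=1 b=-52/21 c=-15/14 d=131/168
  seg 2: a=-2 b=109/42 c=101/28 d=-101/84
S(21/4) = -293/256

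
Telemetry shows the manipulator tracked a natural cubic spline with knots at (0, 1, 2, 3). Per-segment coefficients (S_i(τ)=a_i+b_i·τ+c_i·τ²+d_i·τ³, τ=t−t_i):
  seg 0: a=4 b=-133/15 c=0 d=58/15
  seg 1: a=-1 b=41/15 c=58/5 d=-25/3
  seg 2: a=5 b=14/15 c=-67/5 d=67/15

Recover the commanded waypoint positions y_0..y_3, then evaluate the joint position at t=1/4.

y_0=4 y_1=-1 y_2=5 y_3=-3
S(1/4) = 59/32

y_0 = S_0(0) = a_0 = 4
y_1 = S_1(0) = a_1 = -1
y_2 = S_2(0) = a_2 = 5
y_3 = S_2(1) = -3
t_q=1/4 is in segment 0 (τ=1/4); S_0(τ)=59/32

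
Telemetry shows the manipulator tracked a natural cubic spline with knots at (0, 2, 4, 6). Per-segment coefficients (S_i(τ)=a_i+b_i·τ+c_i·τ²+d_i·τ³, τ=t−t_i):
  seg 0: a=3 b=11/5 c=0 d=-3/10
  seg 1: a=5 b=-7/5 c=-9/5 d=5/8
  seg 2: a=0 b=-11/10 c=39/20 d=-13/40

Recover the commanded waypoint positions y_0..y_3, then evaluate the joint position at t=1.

y_0 = S_0(0) = a_0 = 3
y_1 = S_1(0) = a_1 = 5
y_2 = S_2(0) = a_2 = 0
y_3 = S_2(2) = 3
t_q=1 is in segment 0 (τ=1); S_0(τ)=49/10

y_0=3 y_1=5 y_2=0 y_3=3
S(1) = 49/10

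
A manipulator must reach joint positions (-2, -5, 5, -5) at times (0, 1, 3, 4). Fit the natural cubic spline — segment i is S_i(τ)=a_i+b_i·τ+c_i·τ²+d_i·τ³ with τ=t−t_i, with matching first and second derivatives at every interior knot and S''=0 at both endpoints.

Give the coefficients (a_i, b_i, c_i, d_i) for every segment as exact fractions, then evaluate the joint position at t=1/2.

Δ: Δ0=-3, Δ1=5, Δ2=-10
row 1: diag=6, rhs=48; c'=1/3, d'=8
row 2: denom=6−2·1/3=16/3; d'=(-90−2·8)/(16/3)=-159/8
back: M2=-159/8
back: M1=8−1/3·-159/8=117/8
M: M0=0, M1=117/8, M2=-159/8, M3=0
seg 0: a=-2, c=M0/2=0, d=(M1−M0)/(6·1)=39/16, b=Δ0−h0·(2M0+M1)/6=-87/16
seg 1: a=-5, c=M1/2=117/16, d=(M2−M1)/(6·2)=-23/8, b=Δ1−h1·(2M1+M2)/6=15/8
seg 2: a=5, c=M2/2=-159/16, d=(M3−M2)/(6·1)=53/16, b=Δ2−h2·(2M2+M3)/6=-27/8
t_q=1/2 → seg 0, τ=1/2; S=-2+-87/16·τ+0·τ²+39/16·τ³=-565/128

  seg 0: a=-2 b=-87/16 c=0 d=39/16
  seg 1: a=-5 b=15/8 c=117/16 d=-23/8
  seg 2: a=5 b=-27/8 c=-159/16 d=53/16
S(1/2) = -565/128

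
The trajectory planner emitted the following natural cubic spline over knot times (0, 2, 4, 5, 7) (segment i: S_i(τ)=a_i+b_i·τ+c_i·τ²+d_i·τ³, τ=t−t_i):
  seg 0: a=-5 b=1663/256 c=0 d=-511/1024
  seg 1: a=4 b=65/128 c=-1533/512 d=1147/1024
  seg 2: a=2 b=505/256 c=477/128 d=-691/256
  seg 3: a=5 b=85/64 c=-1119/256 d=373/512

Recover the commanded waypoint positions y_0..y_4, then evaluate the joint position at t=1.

y_0=-5 y_1=4 y_2=2 y_3=5 y_4=-4
S(1) = 1021/1024

y_0 = S_0(0) = a_0 = -5
y_1 = S_1(0) = a_1 = 4
y_2 = S_2(0) = a_2 = 2
y_3 = S_3(0) = a_3 = 5
y_4 = S_3(2) = -4
t_q=1 is in segment 0 (τ=1); S_0(τ)=1021/1024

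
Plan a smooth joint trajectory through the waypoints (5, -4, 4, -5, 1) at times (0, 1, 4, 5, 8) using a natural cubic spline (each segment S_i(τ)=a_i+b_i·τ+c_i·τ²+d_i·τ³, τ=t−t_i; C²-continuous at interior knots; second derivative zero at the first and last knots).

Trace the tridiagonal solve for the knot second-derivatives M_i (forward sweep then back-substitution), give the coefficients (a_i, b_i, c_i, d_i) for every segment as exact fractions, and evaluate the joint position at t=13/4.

  seg 0: a=5 b=-617/54 c=0 d=131/54
  seg 1: a=-4 b=-112/27 c=131/18 d=-811/486
  seg 2: a=4 b=-299/54 c=-209/27 d=77/18
  seg 3: a=-5 b=-221/27 c=275/54 d=-275/486
S(13/4) = 1729/384

Δ: Δ0=-9, Δ1=8/3, Δ2=-9, Δ3=2
row 1: diag=8, rhs=70; c'=3/8, d'=35/4
row 2: denom=8−3·3/8=55/8; d'=(-70−3·35/4)/(55/8)=-14
row 3: denom=8−1·8/55=432/55; d'=(66−1·-14)/(432/55)=275/27
back: M3=275/27
back: M2=-14−8/55·275/27=-418/27
back: M1=35/4−3/8·-418/27=131/9
M: M0=0, M1=131/9, M2=-418/27, M3=275/27, M4=0
seg 0: a=5, c=M0/2=0, d=(M1−M0)/(6·1)=131/54, b=Δ0−h0·(2M0+M1)/6=-617/54
seg 1: a=-4, c=M1/2=131/18, d=(M2−M1)/(6·3)=-811/486, b=Δ1−h1·(2M1+M2)/6=-112/27
seg 2: a=4, c=M2/2=-209/27, d=(M3−M2)/(6·1)=77/18, b=Δ2−h2·(2M2+M3)/6=-299/54
seg 3: a=-5, c=M3/2=275/54, d=(M4−M3)/(6·3)=-275/486, b=Δ3−h3·(2M3+M4)/6=-221/27
t_q=13/4 → seg 1, τ=9/4; S=-4+-112/27·τ+131/18·τ²+-811/486·τ³=1729/384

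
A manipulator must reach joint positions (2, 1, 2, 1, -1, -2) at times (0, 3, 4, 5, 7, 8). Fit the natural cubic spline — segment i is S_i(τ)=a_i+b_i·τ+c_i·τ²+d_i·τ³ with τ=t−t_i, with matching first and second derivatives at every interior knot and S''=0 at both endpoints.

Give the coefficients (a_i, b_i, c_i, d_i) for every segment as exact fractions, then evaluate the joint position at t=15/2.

  seg 0: a=2 b=-373/354 c=0 d=85/1062
  seg 1: a=1 b=196/177 c=85/118 d=-293/354
  seg 2: a=2 b=23/354 c=-104/59 d=247/354
  seg 3: a=1 b=-242/177 c=39/118 d=-13/177
  seg 4: a=-1 b=-164/177 c=-13/118 d=13/354
S(15/2) = -1403/944

Δ: Δ0=-1/3, Δ1=1, Δ2=-1, Δ3=-1, Δ4=-1
row 1: diag=8, rhs=8; c'=1/8, d'=1
row 2: denom=4−1·1/8=31/8; d'=(-12−1·1)/(31/8)=-104/31
row 3: denom=6−1·8/31=178/31; d'=(0−1·-104/31)/(178/31)=52/89
row 4: denom=6−2·31/89=472/89; d'=(0−2·52/89)/(472/89)=-13/59
back: M4=-13/59
back: M3=52/89−31/89·-13/59=39/59
back: M2=-104/31−8/31·39/59=-208/59
back: M1=1−1/8·-208/59=85/59
M: M0=0, M1=85/59, M2=-208/59, M3=39/59, M4=-13/59, M5=0
seg 0: a=2, c=M0/2=0, d=(M1−M0)/(6·3)=85/1062, b=Δ0−h0·(2M0+M1)/6=-373/354
seg 1: a=1, c=M1/2=85/118, d=(M2−M1)/(6·1)=-293/354, b=Δ1−h1·(2M1+M2)/6=196/177
seg 2: a=2, c=M2/2=-104/59, d=(M3−M2)/(6·1)=247/354, b=Δ2−h2·(2M2+M3)/6=23/354
seg 3: a=1, c=M3/2=39/118, d=(M4−M3)/(6·2)=-13/177, b=Δ3−h3·(2M3+M4)/6=-242/177
seg 4: a=-1, c=M4/2=-13/118, d=(M5−M4)/(6·1)=13/354, b=Δ4−h4·(2M4+M5)/6=-164/177
t_q=15/2 → seg 4, τ=1/2; S=-1+-164/177·τ+-13/118·τ²+13/354·τ³=-1403/944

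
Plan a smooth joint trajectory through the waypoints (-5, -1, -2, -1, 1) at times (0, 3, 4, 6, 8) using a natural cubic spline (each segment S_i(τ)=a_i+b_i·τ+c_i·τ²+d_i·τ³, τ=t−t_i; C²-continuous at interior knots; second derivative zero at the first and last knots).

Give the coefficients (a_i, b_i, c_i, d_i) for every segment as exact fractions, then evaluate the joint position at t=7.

Δ: Δ0=4/3, Δ1=-1, Δ2=1/2, Δ3=1
row 1: diag=8, rhs=-14; c'=1/8, d'=-7/4
row 2: denom=6−1·1/8=47/8; d'=(9−1·-7/4)/(47/8)=86/47
row 3: denom=8−2·16/47=344/47; d'=(3−2·86/47)/(344/47)=-31/344
back: M3=-31/344
back: M2=86/47−16/47·-31/344=80/43
back: M1=-7/4−1/8·80/43=-341/172
M: M0=0, M1=-341/172, M2=80/43, M3=-31/344, M4=0
seg 0: a=-5, c=M0/2=0, d=(M1−M0)/(6·3)=-341/3096, b=Δ0−h0·(2M0+M1)/6=2399/1032
seg 1: a=-1, c=M1/2=-341/344, d=(M2−M1)/(6·1)=661/1032, b=Δ1−h1·(2M1+M2)/6=-335/516
seg 2: a=-2, c=M2/2=40/43, d=(M3−M2)/(6·2)=-671/4128, b=Δ2−h2·(2M2+M3)/6=-733/1032
seg 3: a=-1, c=M3/2=-31/688, d=(M4−M3)/(6·2)=31/4128, b=Δ3−h3·(2M3+M4)/6=547/516
t_q=7 → seg 3, τ=1; S=-1+547/516·τ+-31/688·τ²+31/4128·τ³=31/1376

  seg 0: a=-5 b=2399/1032 c=0 d=-341/3096
  seg 1: a=-1 b=-335/516 c=-341/344 d=661/1032
  seg 2: a=-2 b=-733/1032 c=40/43 d=-671/4128
  seg 3: a=-1 b=547/516 c=-31/688 d=31/4128
S(7) = 31/1376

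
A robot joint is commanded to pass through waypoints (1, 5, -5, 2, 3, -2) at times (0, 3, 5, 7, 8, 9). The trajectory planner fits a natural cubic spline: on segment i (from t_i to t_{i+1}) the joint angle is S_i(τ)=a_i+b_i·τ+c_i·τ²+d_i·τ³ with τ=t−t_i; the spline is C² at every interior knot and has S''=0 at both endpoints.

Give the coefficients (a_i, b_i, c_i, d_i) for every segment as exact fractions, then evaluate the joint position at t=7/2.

  seg 0: a=1 b=19591/4764 c=0 d=-1471/4764
  seg 1: a=5 b=-10063/2382 c=-4413/1588 d=1424/1191
  seg 2: a=-5 b=-2365/2382 c=6979/1588 d=-10235/9528
  seg 3: a=2 b=4402/1191 c=-814/397 d=-769/1191
  seg 4: a=3 b=-2789/1191 c=-1583/397 d=1583/1191
S(7/2) = 14879/6352

Δ: Δ0=4/3, Δ1=-5, Δ2=7/2, Δ3=1, Δ4=-5
row 1: diag=10, rhs=-38; c'=1/5, d'=-19/5
row 2: denom=8−2·1/5=38/5; d'=(51−2·-19/5)/(38/5)=293/38
row 3: denom=6−2·5/19=104/19; d'=(-15−2·293/38)/(104/19)=-289/52
row 4: denom=4−1·19/104=397/104; d'=(-36−1·-289/52)/(397/104)=-3166/397
back: M4=-3166/397
back: M3=-289/52−19/104·-3166/397=-1628/397
back: M2=293/38−5/19·-1628/397=6979/794
back: M1=-19/5−1/5·6979/794=-4413/794
M: M0=0, M1=-4413/794, M2=6979/794, M3=-1628/397, M4=-3166/397, M5=0
seg 0: a=1, c=M0/2=0, d=(M1−M0)/(6·3)=-1471/4764, b=Δ0−h0·(2M0+M1)/6=19591/4764
seg 1: a=5, c=M1/2=-4413/1588, d=(M2−M1)/(6·2)=1424/1191, b=Δ1−h1·(2M1+M2)/6=-10063/2382
seg 2: a=-5, c=M2/2=6979/1588, d=(M3−M2)/(6·2)=-10235/9528, b=Δ2−h2·(2M2+M3)/6=-2365/2382
seg 3: a=2, c=M3/2=-814/397, d=(M4−M3)/(6·1)=-769/1191, b=Δ3−h3·(2M3+M4)/6=4402/1191
seg 4: a=3, c=M4/2=-1583/397, d=(M5−M4)/(6·1)=1583/1191, b=Δ4−h4·(2M4+M5)/6=-2789/1191
t_q=7/2 → seg 1, τ=1/2; S=5+-10063/2382·τ+-4413/1588·τ²+1424/1191·τ³=14879/6352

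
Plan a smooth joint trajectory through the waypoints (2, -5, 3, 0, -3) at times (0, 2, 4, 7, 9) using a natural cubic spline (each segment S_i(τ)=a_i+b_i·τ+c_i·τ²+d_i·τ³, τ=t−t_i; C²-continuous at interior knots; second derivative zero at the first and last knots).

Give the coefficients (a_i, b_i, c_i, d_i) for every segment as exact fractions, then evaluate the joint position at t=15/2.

Δ: Δ0=-7/2, Δ1=4, Δ2=-1, Δ3=-3/2
row 1: diag=8, rhs=45; c'=1/4, d'=45/8
row 2: denom=10−2·1/4=19/2; d'=(-30−2·45/8)/(19/2)=-165/38
row 3: denom=10−3·6/19=172/19; d'=(-3−3·-165/38)/(172/19)=381/344
back: M3=381/344
back: M2=-165/38−6/19·381/344=-807/172
back: M1=45/8−1/4·-807/172=4677/688
M: M0=0, M1=4677/688, M2=-807/172, M3=381/344, M4=0
seg 0: a=2, c=M0/2=0, d=(M1−M0)/(6·2)=1559/2752, b=Δ0−h0·(2M0+M1)/6=-3967/688
seg 1: a=-5, c=M1/2=4677/1376, d=(M2−M1)/(6·2)=-2635/2752, b=Δ1−h1·(2M1+M2)/6=355/344
seg 2: a=3, c=M2/2=-807/344, d=(M3−M2)/(6·3)=665/2064, b=Δ2−h2·(2M2+M3)/6=2159/688
seg 3: a=0, c=M3/2=381/688, d=(M4−M3)/(6·2)=-127/1376, b=Δ3−h3·(2M3+M4)/6=-385/172
t_q=15/2 → seg 3, τ=1/2; S=0+-385/172·τ+381/688·τ²+-127/1376·τ³=-10923/11008

  seg 0: a=2 b=-3967/688 c=0 d=1559/2752
  seg 1: a=-5 b=355/344 c=4677/1376 d=-2635/2752
  seg 2: a=3 b=2159/688 c=-807/344 d=665/2064
  seg 3: a=0 b=-385/172 c=381/688 d=-127/1376
S(15/2) = -10923/11008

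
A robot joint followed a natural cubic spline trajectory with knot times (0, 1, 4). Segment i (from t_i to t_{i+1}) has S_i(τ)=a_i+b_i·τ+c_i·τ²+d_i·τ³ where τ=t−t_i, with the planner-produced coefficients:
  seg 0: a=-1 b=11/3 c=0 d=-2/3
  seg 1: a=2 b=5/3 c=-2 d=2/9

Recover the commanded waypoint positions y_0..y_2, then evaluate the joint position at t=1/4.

y_0 = S_0(0) = a_0 = -1
y_1 = S_1(0) = a_1 = 2
y_2 = S_1(3) = -5
t_q=1/4 is in segment 0 (τ=1/4); S_0(τ)=-3/32

y_0=-1 y_1=2 y_2=-5
S(1/4) = -3/32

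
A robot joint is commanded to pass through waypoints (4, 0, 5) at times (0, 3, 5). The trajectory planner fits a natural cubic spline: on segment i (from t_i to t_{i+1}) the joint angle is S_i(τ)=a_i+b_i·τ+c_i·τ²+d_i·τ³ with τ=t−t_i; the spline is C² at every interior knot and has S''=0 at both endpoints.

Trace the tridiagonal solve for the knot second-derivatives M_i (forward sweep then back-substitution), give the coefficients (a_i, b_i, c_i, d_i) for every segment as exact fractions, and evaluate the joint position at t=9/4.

  seg 0: a=4 b=-149/60 c=0 d=23/180
  seg 1: a=0 b=29/30 c=23/20 d=-23/120
S(9/4) = -169/1280

Δ: Δ0=-4/3, Δ1=5/2
row 1: diag=10, rhs=23; c'=1/5, d'=23/10
back: M1=23/10
M: M0=0, M1=23/10, M2=0
seg 0: a=4, c=M0/2=0, d=(M1−M0)/(6·3)=23/180, b=Δ0−h0·(2M0+M1)/6=-149/60
seg 1: a=0, c=M1/2=23/20, d=(M2−M1)/(6·2)=-23/120, b=Δ1−h1·(2M1+M2)/6=29/30
t_q=9/4 → seg 0, τ=9/4; S=4+-149/60·τ+0·τ²+23/180·τ³=-169/1280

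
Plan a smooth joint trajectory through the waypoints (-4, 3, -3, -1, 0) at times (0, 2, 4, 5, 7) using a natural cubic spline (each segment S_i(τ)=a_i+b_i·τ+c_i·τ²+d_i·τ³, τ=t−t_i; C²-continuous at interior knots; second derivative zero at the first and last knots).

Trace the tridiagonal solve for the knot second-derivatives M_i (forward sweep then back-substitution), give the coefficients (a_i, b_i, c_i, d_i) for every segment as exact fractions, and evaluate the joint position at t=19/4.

Δ: Δ0=7/2, Δ1=-3, Δ2=2, Δ3=1/2
row 1: diag=8, rhs=-39; c'=1/4, d'=-39/8
row 2: denom=6−2·1/4=11/2; d'=(30−2·-39/8)/(11/2)=159/22
row 3: denom=6−1·2/11=64/11; d'=(-9−1·159/22)/(64/11)=-357/128
back: M3=-357/128
back: M2=159/22−2/11·-357/128=495/64
back: M1=-39/8−1/4·495/64=-1743/256
M: M0=0, M1=-1743/256, M2=495/64, M3=-357/128, M4=0
seg 0: a=-4, c=M0/2=0, d=(M1−M0)/(6·2)=-581/1024, b=Δ0−h0·(2M0+M1)/6=1477/256
seg 1: a=3, c=M1/2=-1743/512, d=(M2−M1)/(6·2)=1241/1024, b=Δ1−h1·(2M1+M2)/6=-133/128
seg 2: a=-3, c=M2/2=495/128, d=(M3−M2)/(6·1)=-449/256, b=Δ2−h2·(2M2+M3)/6=-29/256
seg 3: a=-1, c=M3/2=-357/256, d=(M4−M3)/(6·2)=119/512, b=Δ3−h3·(2M3+M4)/6=151/64
t_q=19/4 → seg 2, τ=3/4; S=-3+-29/256·τ+495/128·τ²+-449/256·τ³=-27027/16384

  seg 0: a=-4 b=1477/256 c=0 d=-581/1024
  seg 1: a=3 b=-133/128 c=-1743/512 d=1241/1024
  seg 2: a=-3 b=-29/256 c=495/128 d=-449/256
  seg 3: a=-1 b=151/64 c=-357/256 d=119/512
S(19/4) = -27027/16384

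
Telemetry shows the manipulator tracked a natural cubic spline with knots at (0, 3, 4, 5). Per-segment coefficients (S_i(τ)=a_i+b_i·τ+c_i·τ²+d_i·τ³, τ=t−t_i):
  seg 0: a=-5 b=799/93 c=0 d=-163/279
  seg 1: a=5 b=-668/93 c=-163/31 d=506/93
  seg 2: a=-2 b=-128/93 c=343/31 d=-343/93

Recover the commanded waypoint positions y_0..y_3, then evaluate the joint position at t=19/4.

y_0=-5 y_1=5 y_2=-2 y_3=4
S(19/4) = 3245/1984

y_0 = S_0(0) = a_0 = -5
y_1 = S_1(0) = a_1 = 5
y_2 = S_2(0) = a_2 = -2
y_3 = S_2(1) = 4
t_q=19/4 is in segment 2 (τ=3/4); S_2(τ)=3245/1984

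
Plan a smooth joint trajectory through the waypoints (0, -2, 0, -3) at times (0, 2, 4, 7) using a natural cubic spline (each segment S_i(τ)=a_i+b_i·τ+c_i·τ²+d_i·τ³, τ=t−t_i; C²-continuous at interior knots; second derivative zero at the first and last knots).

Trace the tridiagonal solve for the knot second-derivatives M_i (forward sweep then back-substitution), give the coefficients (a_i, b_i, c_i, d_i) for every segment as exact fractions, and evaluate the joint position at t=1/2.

Δ: Δ0=-1, Δ1=1, Δ2=-1
row 1: diag=8, rhs=12; c'=1/4, d'=3/2
row 2: denom=10−2·1/4=19/2; d'=(-12−2·3/2)/(19/2)=-30/19
back: M2=-30/19
back: M1=3/2−1/4·-30/19=36/19
M: M0=0, M1=36/19, M2=-30/19, M3=0
seg 0: a=0, c=M0/2=0, d=(M1−M0)/(6·2)=3/19, b=Δ0−h0·(2M0+M1)/6=-31/19
seg 1: a=-2, c=M1/2=18/19, d=(M2−M1)/(6·2)=-11/38, b=Δ1−h1·(2M1+M2)/6=5/19
seg 2: a=0, c=M2/2=-15/19, d=(M3−M2)/(6·3)=5/57, b=Δ2−h2·(2M2+M3)/6=11/19
t_q=1/2 → seg 0, τ=1/2; S=0+-31/19·τ+0·τ²+3/19·τ³=-121/152

  seg 0: a=0 b=-31/19 c=0 d=3/19
  seg 1: a=-2 b=5/19 c=18/19 d=-11/38
  seg 2: a=0 b=11/19 c=-15/19 d=5/57
S(1/2) = -121/152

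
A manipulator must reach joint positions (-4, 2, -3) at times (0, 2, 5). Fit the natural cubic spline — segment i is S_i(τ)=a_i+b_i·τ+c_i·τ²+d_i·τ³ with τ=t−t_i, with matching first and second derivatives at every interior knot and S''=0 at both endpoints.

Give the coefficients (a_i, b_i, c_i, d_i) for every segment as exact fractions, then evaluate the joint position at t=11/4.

  seg 0: a=-4 b=59/15 c=0 d=-7/30
  seg 1: a=2 b=17/15 c=-7/5 d=7/45
S(11/4) = 681/320

Δ: Δ0=3, Δ1=-5/3
row 1: diag=10, rhs=-28; c'=3/10, d'=-14/5
back: M1=-14/5
M: M0=0, M1=-14/5, M2=0
seg 0: a=-4, c=M0/2=0, d=(M1−M0)/(6·2)=-7/30, b=Δ0−h0·(2M0+M1)/6=59/15
seg 1: a=2, c=M1/2=-7/5, d=(M2−M1)/(6·3)=7/45, b=Δ1−h1·(2M1+M2)/6=17/15
t_q=11/4 → seg 1, τ=3/4; S=2+17/15·τ+-7/5·τ²+7/45·τ³=681/320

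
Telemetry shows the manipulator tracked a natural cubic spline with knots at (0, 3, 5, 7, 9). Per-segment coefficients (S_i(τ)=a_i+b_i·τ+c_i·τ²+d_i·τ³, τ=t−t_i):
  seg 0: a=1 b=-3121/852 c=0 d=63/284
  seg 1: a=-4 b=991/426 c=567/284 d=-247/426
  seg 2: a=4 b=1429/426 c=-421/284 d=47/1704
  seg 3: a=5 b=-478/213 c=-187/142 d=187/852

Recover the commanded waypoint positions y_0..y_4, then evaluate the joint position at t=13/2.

y_0 = S_0(0) = a_0 = 1
y_1 = S_1(0) = a_1 = -4
y_2 = S_2(0) = a_2 = 4
y_3 = S_3(0) = a_3 = 5
y_4 = S_3(2) = -3
t_q=13/2 is in segment 2 (τ=3/2); S_2(τ)=26307/4544

y_0=1 y_1=-4 y_2=4 y_3=5 y_4=-3
S(13/2) = 26307/4544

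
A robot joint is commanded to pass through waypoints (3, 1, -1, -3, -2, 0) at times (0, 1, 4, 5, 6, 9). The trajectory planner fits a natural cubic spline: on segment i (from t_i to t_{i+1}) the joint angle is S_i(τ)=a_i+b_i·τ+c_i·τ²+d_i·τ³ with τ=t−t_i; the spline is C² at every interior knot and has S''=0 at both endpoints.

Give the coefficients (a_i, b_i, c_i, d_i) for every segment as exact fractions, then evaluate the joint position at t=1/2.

Δ: Δ0=-2, Δ1=-2/3, Δ2=-2, Δ3=1, Δ4=2/3
row 1: diag=8, rhs=8; c'=3/8, d'=1
row 2: denom=8−3·3/8=55/8; d'=(-8−3·1)/(55/8)=-8/5
row 3: denom=4−1·8/55=212/55; d'=(18−1·-8/5)/(212/55)=539/106
row 4: denom=8−1·55/212=1641/212; d'=(-2−1·539/106)/(1641/212)=-1502/1641
back: M4=-1502/1641
back: M3=539/106−55/212·-1502/1641=8734/1641
back: M2=-8/5−8/55·8734/1641=-3896/1641
back: M1=1−3/8·-3896/1641=1034/547
M: M0=0, M1=1034/547, M2=-3896/1641, M3=8734/1641, M4=-1502/1641, M5=0
seg 0: a=3, c=M0/2=0, d=(M1−M0)/(6·1)=517/1641, b=Δ0−h0·(2M0+M1)/6=-3799/1641
seg 1: a=1, c=M1/2=517/547, d=(M2−M1)/(6·3)=-3499/14769, b=Δ1−h1·(2M1+M2)/6=-2248/1641
seg 2: a=-1, c=M2/2=-1948/1641, d=(M3−M2)/(6·1)=2105/1641, b=Δ2−h2·(2M2+M3)/6=-3439/1641
seg 3: a=-3, c=M3/2=4367/1641, d=(M4−M3)/(6·1)=-1706/1641, b=Δ3−h3·(2M3+M4)/6=-340/547
seg 4: a=-2, c=M4/2=-751/1641, d=(M5−M4)/(6·3)=751/14769, b=Δ4−h4·(2M4+M5)/6=2596/1641
t_q=1/2 → seg 0, τ=1/2; S=3+-3799/1641·τ+0·τ²+517/1641·τ³=8235/4376

  seg 0: a=3 b=-3799/1641 c=0 d=517/1641
  seg 1: a=1 b=-2248/1641 c=517/547 d=-3499/14769
  seg 2: a=-1 b=-3439/1641 c=-1948/1641 d=2105/1641
  seg 3: a=-3 b=-340/547 c=4367/1641 d=-1706/1641
  seg 4: a=-2 b=2596/1641 c=-751/1641 d=751/14769
S(1/2) = 8235/4376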